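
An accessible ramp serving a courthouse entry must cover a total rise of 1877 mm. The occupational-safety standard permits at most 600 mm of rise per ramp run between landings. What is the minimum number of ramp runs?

⌈1877/600⌉ = 4 ramp runs.

4 runs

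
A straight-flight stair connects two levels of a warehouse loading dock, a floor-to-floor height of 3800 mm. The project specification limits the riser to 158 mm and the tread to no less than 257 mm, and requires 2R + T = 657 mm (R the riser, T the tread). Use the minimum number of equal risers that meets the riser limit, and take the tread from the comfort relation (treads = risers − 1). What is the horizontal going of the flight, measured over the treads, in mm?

3800 / 158 = 24.05, so 25 risers are needed.
Riser R = 3800 / 25 = 152 mm, within the 158 mm limit.
T = 657 − 2·152 = 353 mm, which satisfies the 257 mm minimum.
25 risers give 24 treads; going = 24 × 353 = 8472 mm.

8472 mm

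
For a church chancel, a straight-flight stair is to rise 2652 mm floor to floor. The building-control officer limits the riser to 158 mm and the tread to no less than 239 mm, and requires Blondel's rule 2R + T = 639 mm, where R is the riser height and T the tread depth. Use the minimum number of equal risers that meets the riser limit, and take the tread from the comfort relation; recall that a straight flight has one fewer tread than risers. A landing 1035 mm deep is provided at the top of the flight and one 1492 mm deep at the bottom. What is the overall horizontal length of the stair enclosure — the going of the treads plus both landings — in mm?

7759 mm

2652 / 158 = 16.785 → round up to 17 risers.
Riser R = 2652 / 17 = 156 mm, within the 158 mm limit.
T = 639 − 2·156 = 327 mm, which satisfies the 239 mm minimum.
17 risers give 16 treads; going = 16 × 327 = 5232 mm.
Add landings: 5232 + 1035 + 1492 = 7759 mm.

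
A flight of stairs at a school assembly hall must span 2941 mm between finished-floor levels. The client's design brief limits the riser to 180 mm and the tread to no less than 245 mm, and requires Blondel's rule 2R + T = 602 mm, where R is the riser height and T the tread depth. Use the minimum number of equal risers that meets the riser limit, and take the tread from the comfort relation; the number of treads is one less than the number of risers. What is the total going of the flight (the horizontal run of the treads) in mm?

2941 / 180 = 16.34, so 17 risers are needed.
Riser R = 2941 / 17 = 173 mm, within the 180 mm limit.
T = 602 − 2·173 = 256 mm, which satisfies the 245 mm minimum.
17 risers give 16 treads; going = 16 × 256 = 4096 mm.

4096 mm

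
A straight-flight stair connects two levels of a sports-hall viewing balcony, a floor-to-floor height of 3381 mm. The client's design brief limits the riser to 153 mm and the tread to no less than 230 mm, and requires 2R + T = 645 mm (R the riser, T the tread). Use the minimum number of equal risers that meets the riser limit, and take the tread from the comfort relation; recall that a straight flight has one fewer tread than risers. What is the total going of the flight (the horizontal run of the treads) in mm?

7722 mm

3381 / 153 = 22.10, so 23 risers are needed.
R = 3381 ÷ 23 = 147 mm.
From 2R + T = 645: T = 645 − 294 = 351 mm.
Going = (23 − 1) × 351 = 7722 mm.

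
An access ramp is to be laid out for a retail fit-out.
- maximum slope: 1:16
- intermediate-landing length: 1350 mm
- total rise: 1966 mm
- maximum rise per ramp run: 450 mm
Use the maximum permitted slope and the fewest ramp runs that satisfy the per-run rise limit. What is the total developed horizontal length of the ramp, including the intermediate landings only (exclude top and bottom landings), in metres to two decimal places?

36.86 m

1966 / 450 = 4.37, so 5 ramp runs are needed. That means 4 intermediate landings.
Horizontal run for 1966 mm of rise at 1:16 is 1966 × 16 = 31456 mm.
Intermediate landings: 4 × 1350 = 5400 mm.
Total developed length = 31456 + 5400 = 36856 mm.
= 36.86 m.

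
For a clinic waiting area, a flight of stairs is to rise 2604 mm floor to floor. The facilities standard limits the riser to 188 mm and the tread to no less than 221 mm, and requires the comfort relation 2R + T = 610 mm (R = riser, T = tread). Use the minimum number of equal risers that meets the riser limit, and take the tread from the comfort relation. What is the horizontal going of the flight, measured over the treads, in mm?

3094 mm

⌈2604/188⌉ = 14 risers.
Riser R = 2604 / 14 = 186 mm, within the 188 mm limit.
T = 610 − 2·186 = 238 mm, which satisfies the 221 mm minimum.
Going = (14 − 1) × 238 = 3094 mm.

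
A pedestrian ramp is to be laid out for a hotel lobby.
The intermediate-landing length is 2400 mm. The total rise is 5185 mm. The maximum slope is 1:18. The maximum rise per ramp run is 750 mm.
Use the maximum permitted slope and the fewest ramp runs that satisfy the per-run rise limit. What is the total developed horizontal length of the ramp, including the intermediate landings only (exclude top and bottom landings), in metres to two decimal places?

5185 / 750 = 6.91, so 7 ramp runs are needed. That means 6 intermediate landings.
Ramp run (horizontal) at 1:18: 5185 × 18 = 93330 mm.
6 intermediate landings contribute 6 × 2400 = 14400 mm.
Total developed length = 93330 + 14400 = 107730 mm.
= 107.73 m.

107.73 m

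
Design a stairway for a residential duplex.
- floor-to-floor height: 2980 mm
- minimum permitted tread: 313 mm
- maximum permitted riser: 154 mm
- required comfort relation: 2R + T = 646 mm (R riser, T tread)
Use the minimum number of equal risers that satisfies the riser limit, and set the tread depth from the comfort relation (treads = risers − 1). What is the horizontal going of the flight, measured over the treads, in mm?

6612 mm

2980 / 154 = 19.351 → round up to 20 risers.
R = 2980 ÷ 20 = 149 mm.
T = 646 − 2·149 = 348 mm, which satisfies the 313 mm minimum.
Treads = 20 − 1 = 19; going = 19 × 348 = 6612 mm.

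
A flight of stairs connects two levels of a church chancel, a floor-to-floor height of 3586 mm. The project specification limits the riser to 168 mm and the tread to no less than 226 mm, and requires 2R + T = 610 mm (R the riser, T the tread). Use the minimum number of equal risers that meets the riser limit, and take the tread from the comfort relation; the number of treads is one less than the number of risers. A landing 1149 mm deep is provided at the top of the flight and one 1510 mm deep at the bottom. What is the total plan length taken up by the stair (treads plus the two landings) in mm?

8623 mm

3586 / 168 = 21.345 → round up to 22 risers.
R = 3586 ÷ 22 = 163 mm.
Tread T = 610 − 2 × 163 = 284 mm (≥ 226 mm).
Treads = 22 − 1 = 21; going = 21 × 284 = 5964 mm.
Enclosure = 5964 + 1149 + 1510 = 8623 mm.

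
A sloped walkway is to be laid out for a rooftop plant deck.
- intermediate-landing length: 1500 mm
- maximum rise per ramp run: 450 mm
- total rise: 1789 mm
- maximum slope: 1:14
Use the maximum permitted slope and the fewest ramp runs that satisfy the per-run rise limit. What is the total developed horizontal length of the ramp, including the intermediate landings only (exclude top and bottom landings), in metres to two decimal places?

1789 / 450 = 3.976 → round up to 4 ramp runs. That means 3 intermediate landings.
Ramp run (horizontal) at 1:14: 1789 × 14 = 25046 mm.
3 intermediate landings contribute 3 × 1500 = 4500 mm.
Total developed length = 25046 + 4500 = 29546 mm.
= 29.55 m.

29.55 m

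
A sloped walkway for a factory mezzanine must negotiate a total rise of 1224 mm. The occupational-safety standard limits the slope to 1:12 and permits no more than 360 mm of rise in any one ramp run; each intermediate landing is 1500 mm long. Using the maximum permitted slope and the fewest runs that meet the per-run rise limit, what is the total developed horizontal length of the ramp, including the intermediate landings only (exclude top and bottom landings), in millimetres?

19188 mm

1224 / 360 = 3.40, so 4 ramp runs are needed. That means 3 intermediate landings.
Horizontal run for 1224 mm of rise at 1:12 is 1224 × 12 = 14688 mm.
3 intermediate landings contribute 3 × 1500 = 4500 mm.
Developed length = 14688 + 4500 = 19188 mm.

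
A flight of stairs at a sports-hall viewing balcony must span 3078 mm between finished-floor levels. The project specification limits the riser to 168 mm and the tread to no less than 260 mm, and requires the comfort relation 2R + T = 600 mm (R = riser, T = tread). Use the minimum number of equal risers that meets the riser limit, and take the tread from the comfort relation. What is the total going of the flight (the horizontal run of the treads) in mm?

4968 mm

3078 / 168 = 18.32, so 19 risers are needed.
Each riser is 3078/19 = 162 mm (≤ 168 mm).
From 2R + T = 600: T = 600 − 324 = 276 mm.
Treads = 19 − 1 = 18; going = 18 × 276 = 4968 mm.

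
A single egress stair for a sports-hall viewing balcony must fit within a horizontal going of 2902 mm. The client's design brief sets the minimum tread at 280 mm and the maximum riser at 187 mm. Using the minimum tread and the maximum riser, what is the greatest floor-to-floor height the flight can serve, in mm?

Treads that fit: ⌊2902 / 280⌋ = 10.
Risers = treads + 1 = 11.
Maximum height = 11 × 187 = 2057 mm.

2057 mm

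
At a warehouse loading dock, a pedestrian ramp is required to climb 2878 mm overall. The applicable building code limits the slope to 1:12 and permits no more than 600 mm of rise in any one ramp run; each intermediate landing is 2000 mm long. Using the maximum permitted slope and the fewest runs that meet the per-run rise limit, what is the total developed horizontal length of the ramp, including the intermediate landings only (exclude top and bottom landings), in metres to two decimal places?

42.54 m

2878 / 600 = 4.80, so 5 ramp runs are needed. That means 4 intermediate landings.
Ramp run (horizontal) at 1:12: 2878 × 12 = 34536 mm.
4 intermediate landings contribute 4 × 2000 = 8000 mm.
Total developed length = 34536 + 8000 = 42536 mm.
= 42.54 m.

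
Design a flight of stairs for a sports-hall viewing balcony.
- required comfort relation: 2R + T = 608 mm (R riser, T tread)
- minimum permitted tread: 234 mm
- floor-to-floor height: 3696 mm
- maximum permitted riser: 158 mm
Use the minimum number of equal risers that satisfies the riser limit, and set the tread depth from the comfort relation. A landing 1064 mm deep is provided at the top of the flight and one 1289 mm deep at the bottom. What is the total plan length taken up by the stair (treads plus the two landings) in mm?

9253 mm

⌈3696/158⌉ = 24 risers.
Each riser is 3696/24 = 154 mm (≤ 158 mm).
From 2R + T = 608: T = 608 − 308 = 300 mm.
Treads = 24 − 1 = 23; going = 23 × 300 = 6900 mm.
Enclosure = 6900 + 1064 + 1289 = 9253 mm.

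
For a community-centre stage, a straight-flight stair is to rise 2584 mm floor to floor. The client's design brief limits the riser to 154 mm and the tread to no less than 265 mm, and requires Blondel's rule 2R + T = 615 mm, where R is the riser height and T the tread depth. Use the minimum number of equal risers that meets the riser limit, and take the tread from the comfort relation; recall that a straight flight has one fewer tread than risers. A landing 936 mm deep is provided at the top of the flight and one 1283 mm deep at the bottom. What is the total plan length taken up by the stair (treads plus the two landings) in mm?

At most 154 each: 2584/154 = 16.78, giving 17 risers.
Each riser is 2584/17 = 152 mm (≤ 154 mm).
Tread T = 615 − 2 × 152 = 311 mm (≥ 265 mm).
17 risers give 16 treads; going = 16 × 311 = 4976 mm.
Add landings: 4976 + 936 + 1283 = 7195 mm.

7195 mm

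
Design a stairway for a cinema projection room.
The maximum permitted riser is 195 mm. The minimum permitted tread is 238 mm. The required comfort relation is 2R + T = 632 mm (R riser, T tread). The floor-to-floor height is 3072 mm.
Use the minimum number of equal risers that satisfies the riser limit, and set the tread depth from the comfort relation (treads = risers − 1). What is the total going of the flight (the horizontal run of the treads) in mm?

3720 mm

⌈3072/195⌉ = 16 risers.
R = 3072 ÷ 16 = 192 mm.
From 2R + T = 632: T = 632 − 384 = 248 mm.
Treads = 16 − 1 = 15; going = 15 × 248 = 3720 mm.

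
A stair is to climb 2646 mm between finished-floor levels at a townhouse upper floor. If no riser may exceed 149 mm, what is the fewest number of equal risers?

At most 149 each: 2646/149 = 17.76, giving 18 risers.

18 risers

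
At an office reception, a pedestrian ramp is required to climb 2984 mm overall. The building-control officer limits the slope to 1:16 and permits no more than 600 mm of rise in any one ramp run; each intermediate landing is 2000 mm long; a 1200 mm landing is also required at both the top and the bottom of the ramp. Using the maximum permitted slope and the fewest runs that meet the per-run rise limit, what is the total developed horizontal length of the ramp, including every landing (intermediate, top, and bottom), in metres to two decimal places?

⌈2984/600⌉ = 5 ramp runs. That means 4 intermediate landings.
Ramp run (horizontal) at 1:16: 2984 × 16 = 47744 mm.
Intermediate landings: 4 × 2000 = 8000 mm.
Top and bottom landings: 2 × 1200 = 2400 mm.
Total = 47744 + 8000 + 2400 = 58144 mm.
= 58.14 m.

58.14 m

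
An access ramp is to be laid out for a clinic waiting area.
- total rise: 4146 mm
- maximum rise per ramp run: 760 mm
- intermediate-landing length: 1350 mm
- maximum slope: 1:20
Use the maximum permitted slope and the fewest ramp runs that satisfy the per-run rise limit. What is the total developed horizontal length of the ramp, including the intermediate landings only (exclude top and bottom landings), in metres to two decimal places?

4146 / 760 = 5.46, so 6 ramp runs are needed. That means 5 intermediate landings.
Horizontal run for 4146 mm of rise at 1:20 is 4146 × 20 = 82920 mm.
Intermediate landings: 5 × 1350 = 6750 mm.
Developed length = 82920 + 6750 = 89670 mm.
= 89.67 m.

89.67 m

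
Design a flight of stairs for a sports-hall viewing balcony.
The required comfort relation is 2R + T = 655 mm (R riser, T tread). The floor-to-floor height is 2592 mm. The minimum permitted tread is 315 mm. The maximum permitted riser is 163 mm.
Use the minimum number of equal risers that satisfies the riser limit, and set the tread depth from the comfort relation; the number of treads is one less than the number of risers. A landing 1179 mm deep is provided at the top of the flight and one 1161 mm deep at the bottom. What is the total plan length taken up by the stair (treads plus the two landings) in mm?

7305 mm

At most 163 each: 2592/163 = 15.90, giving 16 risers.
Each riser is 2592/16 = 162 mm (≤ 163 mm).
T = 655 − 2·162 = 331 mm, which satisfies the 315 mm minimum.
Going = (16 − 1) × 331 = 4965 mm.
Enclosure = 4965 + 1179 + 1161 = 7305 mm.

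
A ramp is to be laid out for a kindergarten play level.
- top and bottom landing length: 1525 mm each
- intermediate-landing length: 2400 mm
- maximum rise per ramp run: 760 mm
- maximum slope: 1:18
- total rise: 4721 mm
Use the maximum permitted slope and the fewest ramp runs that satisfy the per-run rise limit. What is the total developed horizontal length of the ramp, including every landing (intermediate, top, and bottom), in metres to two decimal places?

102.43 m

4721 / 760 = 6.21, so 7 ramp runs are needed. That means 6 intermediate landings.
Horizontal run for 4721 mm of rise at 1:18 is 4721 × 18 = 84978 mm.
6 intermediate landings contribute 6 × 2400 = 14400 mm.
Top and bottom landings: 2 × 1525 = 3050 mm.
Total = 84978 + 14400 + 3050 = 102428 mm.
= 102.43 m.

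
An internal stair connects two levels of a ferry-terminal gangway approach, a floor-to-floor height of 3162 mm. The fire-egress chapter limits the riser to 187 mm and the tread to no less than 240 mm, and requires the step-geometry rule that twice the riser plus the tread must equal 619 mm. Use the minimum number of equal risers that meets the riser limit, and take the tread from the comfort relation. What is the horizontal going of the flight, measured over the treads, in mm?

3952 mm

3162 / 187 = 16.91, so 17 risers are needed.
R = 3162 ÷ 17 = 186 mm.
From 2R + T = 619: T = 619 − 372 = 247 mm.
Going = (17 − 1) × 247 = 3952 mm.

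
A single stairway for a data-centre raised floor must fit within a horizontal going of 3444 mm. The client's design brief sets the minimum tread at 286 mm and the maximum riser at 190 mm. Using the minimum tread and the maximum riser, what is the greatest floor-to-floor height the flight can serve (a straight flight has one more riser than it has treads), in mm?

Treads that fit: ⌊3444 / 286⌋ = 12.
Risers = treads + 1 = 13.
Maximum height = 13 × 190 = 2470 mm.

2470 mm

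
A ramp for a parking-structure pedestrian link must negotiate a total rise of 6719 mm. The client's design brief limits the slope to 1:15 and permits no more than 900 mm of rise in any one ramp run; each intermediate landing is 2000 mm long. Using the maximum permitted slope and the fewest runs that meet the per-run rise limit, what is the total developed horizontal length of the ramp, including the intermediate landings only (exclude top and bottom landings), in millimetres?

⌈6719/900⌉ = 8 ramp runs. That means 7 intermediate landings.
Horizontal run for 6719 mm of rise at 1:15 is 6719 × 15 = 100785 mm.
Intermediate landings: 7 × 2000 = 14000 mm.
Developed length = 100785 + 14000 = 114785 mm.

114785 mm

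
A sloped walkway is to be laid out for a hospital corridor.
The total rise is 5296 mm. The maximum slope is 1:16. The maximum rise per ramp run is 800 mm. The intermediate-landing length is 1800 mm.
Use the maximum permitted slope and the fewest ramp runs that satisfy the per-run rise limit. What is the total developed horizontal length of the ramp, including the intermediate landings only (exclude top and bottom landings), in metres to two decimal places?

⌈5296/800⌉ = 7 ramp runs. That means 6 intermediate landings.
Horizontal run for 5296 mm of rise at 1:16 is 5296 × 16 = 84736 mm.
Intermediate landings: 6 × 1800 = 10800 mm.
Total developed length = 84736 + 10800 = 95536 mm.
= 95.54 m.

95.54 m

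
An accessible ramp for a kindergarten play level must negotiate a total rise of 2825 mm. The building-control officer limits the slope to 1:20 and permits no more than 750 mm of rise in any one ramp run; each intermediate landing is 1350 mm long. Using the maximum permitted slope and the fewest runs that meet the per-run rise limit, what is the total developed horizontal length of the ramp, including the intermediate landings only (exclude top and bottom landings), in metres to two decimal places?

60.55 m

At most 750 each: 2825/750 = 3.77, giving 4 ramp runs. That means 3 intermediate landings.
Ramp run (horizontal) at 1:20: 2825 × 20 = 56500 mm.
3 intermediate landings contribute 3 × 1350 = 4050 mm.
Developed length = 56500 + 4050 = 60550 mm.
= 60.55 m.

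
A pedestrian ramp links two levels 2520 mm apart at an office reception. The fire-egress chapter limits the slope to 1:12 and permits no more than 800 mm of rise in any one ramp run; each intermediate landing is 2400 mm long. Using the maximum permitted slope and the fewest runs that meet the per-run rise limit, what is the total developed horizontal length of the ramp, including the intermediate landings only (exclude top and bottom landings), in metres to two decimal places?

37.44 m

2520 / 800 = 3.15, so 4 ramp runs are needed. That means 3 intermediate landings.
Horizontal run for 2520 mm of rise at 1:12 is 2520 × 12 = 30240 mm.
3 intermediate landings contribute 3 × 2400 = 7200 mm.
Developed length = 30240 + 7200 = 37440 mm.
= 37.44 m.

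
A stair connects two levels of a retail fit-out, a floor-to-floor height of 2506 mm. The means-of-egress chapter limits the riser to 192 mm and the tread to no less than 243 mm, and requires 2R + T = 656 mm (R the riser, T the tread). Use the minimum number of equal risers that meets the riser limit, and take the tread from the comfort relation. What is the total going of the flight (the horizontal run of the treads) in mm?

2506 / 192 = 13.052 → round up to 14 risers.
R = 2506 ÷ 14 = 179 mm.
From 2R + T = 656: T = 656 − 358 = 298 mm.
14 risers give 13 treads; going = 13 × 298 = 3874 mm.

3874 mm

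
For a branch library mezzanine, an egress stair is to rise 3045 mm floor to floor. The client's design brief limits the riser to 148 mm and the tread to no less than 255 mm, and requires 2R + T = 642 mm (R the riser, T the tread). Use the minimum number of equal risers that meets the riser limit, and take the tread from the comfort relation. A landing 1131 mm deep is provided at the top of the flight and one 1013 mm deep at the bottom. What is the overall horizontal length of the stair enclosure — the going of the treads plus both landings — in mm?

9184 mm

⌈3045/148⌉ = 21 risers.
R = 3045 ÷ 21 = 145 mm.
From 2R + T = 642: T = 642 − 290 = 352 mm.
Treads = 21 − 1 = 20; going = 20 × 352 = 7040 mm.
Enclosure = 7040 + 1131 + 1013 = 9184 mm.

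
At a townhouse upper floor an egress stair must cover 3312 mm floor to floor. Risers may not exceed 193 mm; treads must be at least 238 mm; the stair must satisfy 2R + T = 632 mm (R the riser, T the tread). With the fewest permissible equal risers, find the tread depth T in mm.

264 mm

⌈3312/193⌉ = 18 risers.
Riser R = 3312 / 18 = 184 mm, within the 193 mm limit.
From 2R + T = 632: T = 632 − 368 = 264 mm.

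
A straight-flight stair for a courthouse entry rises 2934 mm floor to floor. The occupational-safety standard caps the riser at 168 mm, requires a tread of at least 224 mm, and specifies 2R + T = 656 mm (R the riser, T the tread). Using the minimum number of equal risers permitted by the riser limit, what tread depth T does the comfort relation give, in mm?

⌈2934/168⌉ = 18 risers.
R = 2934 ÷ 18 = 163 mm.
T = 656 − 2·163 = 330 mm, which satisfies the 224 mm minimum.

330 mm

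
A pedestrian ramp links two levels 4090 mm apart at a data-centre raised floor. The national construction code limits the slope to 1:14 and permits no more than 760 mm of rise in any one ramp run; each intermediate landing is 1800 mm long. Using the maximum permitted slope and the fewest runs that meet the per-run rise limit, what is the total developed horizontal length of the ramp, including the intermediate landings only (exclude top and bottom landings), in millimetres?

66260 mm

At most 760 each: 4090/760 = 5.38, giving 6 ramp runs. That means 5 intermediate landings.
Horizontal run for 4090 mm of rise at 1:14 is 4090 × 14 = 57260 mm.
5 intermediate landings contribute 5 × 1800 = 9000 mm.
Developed length = 57260 + 9000 = 66260 mm.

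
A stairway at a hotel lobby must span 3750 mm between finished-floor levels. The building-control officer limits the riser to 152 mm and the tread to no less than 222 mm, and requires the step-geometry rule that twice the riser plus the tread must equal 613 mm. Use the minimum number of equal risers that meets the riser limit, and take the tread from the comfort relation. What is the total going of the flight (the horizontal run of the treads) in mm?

3750 / 152 = 24.671 → round up to 25 risers.
Riser R = 3750 / 25 = 150 mm, within the 152 mm limit.
T = 613 − 2·150 = 313 mm, which satisfies the 222 mm minimum.
Going = (25 − 1) × 313 = 7512 mm.

7512 mm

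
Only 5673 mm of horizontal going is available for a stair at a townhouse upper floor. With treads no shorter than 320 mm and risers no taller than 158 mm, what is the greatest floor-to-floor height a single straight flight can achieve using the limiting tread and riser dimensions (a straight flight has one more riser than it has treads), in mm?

2844 mm

Treads that fit: ⌊5673 / 320⌋ = 17.
Risers = treads + 1 = 18.
Maximum height = 18 × 158 = 2844 mm.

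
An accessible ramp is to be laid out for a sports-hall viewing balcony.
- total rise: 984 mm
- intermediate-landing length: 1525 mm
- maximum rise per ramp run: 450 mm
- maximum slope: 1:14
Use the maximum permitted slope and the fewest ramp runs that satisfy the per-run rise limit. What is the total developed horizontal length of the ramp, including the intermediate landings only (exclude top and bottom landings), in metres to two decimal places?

16.83 m

At most 450 each: 984/450 = 2.19, giving 3 ramp runs. That means 2 intermediate landings.
Ramp run (horizontal) at 1:14: 984 × 14 = 13776 mm.
2 intermediate landings contribute 2 × 1525 = 3050 mm.
Developed length = 13776 + 3050 = 16826 mm.
= 16.83 m.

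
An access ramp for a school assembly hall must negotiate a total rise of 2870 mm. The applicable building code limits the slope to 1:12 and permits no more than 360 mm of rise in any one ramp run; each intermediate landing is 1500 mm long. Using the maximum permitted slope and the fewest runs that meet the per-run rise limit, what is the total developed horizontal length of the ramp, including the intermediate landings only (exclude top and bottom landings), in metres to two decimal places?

44.94 m

2870 / 360 = 7.972 → round up to 8 ramp runs. That means 7 intermediate landings.
Ramp run (horizontal) at 1:12: 2870 × 12 = 34440 mm.
Intermediate landings: 7 × 1500 = 10500 mm.
Developed length = 34440 + 10500 = 44940 mm.
= 44.94 m.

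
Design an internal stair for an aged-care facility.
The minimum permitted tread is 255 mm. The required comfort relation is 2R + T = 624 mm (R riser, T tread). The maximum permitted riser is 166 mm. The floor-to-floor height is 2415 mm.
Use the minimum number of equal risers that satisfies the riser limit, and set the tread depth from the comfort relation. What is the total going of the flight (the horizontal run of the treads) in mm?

4228 mm

At most 166 each: 2415/166 = 14.55, giving 15 risers.
R = 2415 ÷ 15 = 161 mm.
From 2R + T = 624: T = 624 − 322 = 302 mm.
Going = (15 − 1) × 302 = 4228 mm.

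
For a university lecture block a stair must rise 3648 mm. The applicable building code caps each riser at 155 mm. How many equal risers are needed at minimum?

3648 / 155 = 23.54, so 24 risers are needed.

24 risers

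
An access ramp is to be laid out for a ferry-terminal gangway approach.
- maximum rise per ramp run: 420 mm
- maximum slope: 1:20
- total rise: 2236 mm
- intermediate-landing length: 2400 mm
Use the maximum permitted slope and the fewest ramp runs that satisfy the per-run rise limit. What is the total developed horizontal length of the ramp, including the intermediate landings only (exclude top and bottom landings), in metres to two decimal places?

2236 / 420 = 5.324 → round up to 6 ramp runs. That means 5 intermediate landings.
Ramp run (horizontal) at 1:20: 2236 × 20 = 44720 mm.
Intermediate landings: 5 × 2400 = 12000 mm.
Developed length = 44720 + 12000 = 56720 mm.
= 56.72 m.

56.72 m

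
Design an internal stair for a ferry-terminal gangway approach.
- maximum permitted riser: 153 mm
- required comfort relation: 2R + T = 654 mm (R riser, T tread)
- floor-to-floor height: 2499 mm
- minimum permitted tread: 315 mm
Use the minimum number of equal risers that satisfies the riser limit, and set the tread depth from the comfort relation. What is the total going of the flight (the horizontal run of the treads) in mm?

2499 / 153 = 16.33, so 17 risers are needed.
Riser R = 2499 / 17 = 147 mm, within the 153 mm limit.
From 2R + T = 654: T = 654 − 294 = 360 mm.
Going = (17 − 1) × 360 = 5760 mm.

5760 mm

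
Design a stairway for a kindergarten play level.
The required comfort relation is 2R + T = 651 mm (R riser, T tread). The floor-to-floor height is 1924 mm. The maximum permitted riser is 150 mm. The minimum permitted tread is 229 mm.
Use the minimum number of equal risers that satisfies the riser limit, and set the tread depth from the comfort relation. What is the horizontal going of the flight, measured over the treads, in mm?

1924 / 150 = 12.83, so 13 risers are needed.
Riser R = 1924 / 13 = 148 mm, within the 150 mm limit.
Tread T = 651 − 2 × 148 = 355 mm (≥ 229 mm).
Treads = 13 − 1 = 12; going = 12 × 355 = 4260 mm.

4260 mm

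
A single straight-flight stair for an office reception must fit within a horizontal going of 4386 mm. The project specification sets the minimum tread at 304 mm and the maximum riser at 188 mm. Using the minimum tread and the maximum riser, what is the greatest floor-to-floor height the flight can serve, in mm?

Treads that fit: ⌊4386 / 304⌋ = 14.
Risers = treads + 1 = 15.
Maximum height = 15 × 188 = 2820 mm.

2820 mm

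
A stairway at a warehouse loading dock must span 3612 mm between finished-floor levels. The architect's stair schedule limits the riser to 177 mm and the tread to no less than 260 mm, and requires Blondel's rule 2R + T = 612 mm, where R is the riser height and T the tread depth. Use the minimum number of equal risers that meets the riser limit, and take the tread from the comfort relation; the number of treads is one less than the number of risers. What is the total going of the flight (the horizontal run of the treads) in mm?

At most 177 each: 3612/177 = 20.41, giving 21 risers.
R = 3612 ÷ 21 = 172 mm.
Tread T = 612 − 2 × 172 = 268 mm (≥ 260 mm).
Going = (21 − 1) × 268 = 5360 mm.

5360 mm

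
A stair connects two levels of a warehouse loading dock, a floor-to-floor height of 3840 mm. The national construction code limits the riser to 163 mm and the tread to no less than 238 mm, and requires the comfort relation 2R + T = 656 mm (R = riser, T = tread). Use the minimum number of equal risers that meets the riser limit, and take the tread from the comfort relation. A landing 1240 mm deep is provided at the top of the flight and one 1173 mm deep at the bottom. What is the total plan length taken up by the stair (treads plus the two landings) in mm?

10141 mm

At most 163 each: 3840/163 = 23.56, giving 24 risers.
Riser R = 3840 / 24 = 160 mm, within the 163 mm limit.
From 2R + T = 656: T = 656 − 320 = 336 mm.
Going = (24 − 1) × 336 = 7728 mm.
Enclosure = 7728 + 1240 + 1173 = 10141 mm.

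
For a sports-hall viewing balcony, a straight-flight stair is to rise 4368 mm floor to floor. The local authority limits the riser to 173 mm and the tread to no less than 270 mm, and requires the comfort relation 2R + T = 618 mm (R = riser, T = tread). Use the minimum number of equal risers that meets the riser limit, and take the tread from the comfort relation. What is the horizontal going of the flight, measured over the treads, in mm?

7050 mm

At most 173 each: 4368/173 = 25.25, giving 26 risers.
R = 4368 ÷ 26 = 168 mm.
T = 618 − 2·168 = 282 mm, which satisfies the 270 mm minimum.
Going = (26 − 1) × 282 = 7050 mm.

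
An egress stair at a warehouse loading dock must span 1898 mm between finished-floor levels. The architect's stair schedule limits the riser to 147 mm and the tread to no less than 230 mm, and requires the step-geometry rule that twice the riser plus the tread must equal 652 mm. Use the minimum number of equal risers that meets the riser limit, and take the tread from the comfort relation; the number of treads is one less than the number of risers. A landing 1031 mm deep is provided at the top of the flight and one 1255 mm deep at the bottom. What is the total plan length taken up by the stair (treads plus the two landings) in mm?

6606 mm

At most 147 each: 1898/147 = 12.91, giving 13 risers.
R = 1898 ÷ 13 = 146 mm.
From 2R + T = 652: T = 652 − 292 = 360 mm.
13 risers give 12 treads; going = 12 × 360 = 4320 mm.
Add landings: 4320 + 1031 + 1255 = 6606 mm.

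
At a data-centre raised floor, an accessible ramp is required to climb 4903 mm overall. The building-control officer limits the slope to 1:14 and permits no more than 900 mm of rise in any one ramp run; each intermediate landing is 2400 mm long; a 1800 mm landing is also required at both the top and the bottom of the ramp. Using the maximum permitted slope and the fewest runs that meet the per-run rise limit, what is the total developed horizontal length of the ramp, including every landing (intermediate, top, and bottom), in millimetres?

84242 mm

4903 / 900 = 5.45, so 6 ramp runs are needed. That means 5 intermediate landings.
Horizontal run for 4903 mm of rise at 1:14 is 4903 × 14 = 68642 mm.
Intermediate landings: 5 × 2400 = 12000 mm.
Top and bottom landings: 2 × 1800 = 3600 mm.
Total = 68642 + 12000 + 3600 = 84242 mm.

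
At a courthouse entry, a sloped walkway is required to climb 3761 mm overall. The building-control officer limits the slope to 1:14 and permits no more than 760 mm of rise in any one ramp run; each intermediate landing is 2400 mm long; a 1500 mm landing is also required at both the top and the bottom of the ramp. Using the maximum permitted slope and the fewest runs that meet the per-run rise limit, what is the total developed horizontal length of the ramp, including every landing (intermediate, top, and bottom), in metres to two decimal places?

65.25 m

At most 760 each: 3761/760 = 4.95, giving 5 ramp runs. That means 4 intermediate landings.
Ramp run (horizontal) at 1:14: 3761 × 14 = 52654 mm.
4 intermediate landings contribute 4 × 2400 = 9600 mm.
Top and bottom landings: 2 × 1500 = 3000 mm.
Total = 52654 + 9600 + 3000 = 65254 mm.
= 65.25 m.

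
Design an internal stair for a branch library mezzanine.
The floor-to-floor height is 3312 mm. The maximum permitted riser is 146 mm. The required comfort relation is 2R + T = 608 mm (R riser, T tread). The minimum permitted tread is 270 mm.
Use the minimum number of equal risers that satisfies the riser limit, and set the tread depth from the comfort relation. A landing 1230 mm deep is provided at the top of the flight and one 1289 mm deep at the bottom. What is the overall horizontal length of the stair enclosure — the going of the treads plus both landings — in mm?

9559 mm

3312 / 146 = 22.68, so 23 risers are needed.
R = 3312 ÷ 23 = 144 mm.
T = 608 − 2·144 = 320 mm, which satisfies the 270 mm minimum.
Going = (23 − 1) × 320 = 7040 mm.
Enclosure = 7040 + 1230 + 1289 = 9559 mm.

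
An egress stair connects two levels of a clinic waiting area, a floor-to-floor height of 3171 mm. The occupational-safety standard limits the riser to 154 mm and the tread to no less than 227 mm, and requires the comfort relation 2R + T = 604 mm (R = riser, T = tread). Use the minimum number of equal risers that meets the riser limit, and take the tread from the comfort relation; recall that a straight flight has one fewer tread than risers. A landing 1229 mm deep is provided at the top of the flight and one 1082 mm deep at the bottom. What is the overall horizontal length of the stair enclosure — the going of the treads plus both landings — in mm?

8351 mm

3171 / 154 = 20.59, so 21 risers are needed.
R = 3171 ÷ 21 = 151 mm.
From 2R + T = 604: T = 604 − 302 = 302 mm.
21 risers give 20 treads; going = 20 × 302 = 6040 mm.
Add landings: 6040 + 1229 + 1082 = 8351 mm.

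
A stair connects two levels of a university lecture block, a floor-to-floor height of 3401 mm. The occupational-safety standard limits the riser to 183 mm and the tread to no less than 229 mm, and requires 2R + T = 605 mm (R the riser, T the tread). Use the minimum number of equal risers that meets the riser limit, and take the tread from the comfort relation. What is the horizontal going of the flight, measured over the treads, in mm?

4446 mm

At most 183 each: 3401/183 = 18.58, giving 19 risers.
R = 3401 ÷ 19 = 179 mm.
Tread T = 605 − 2 × 179 = 247 mm (≥ 229 mm).
Going = (19 − 1) × 247 = 4446 mm.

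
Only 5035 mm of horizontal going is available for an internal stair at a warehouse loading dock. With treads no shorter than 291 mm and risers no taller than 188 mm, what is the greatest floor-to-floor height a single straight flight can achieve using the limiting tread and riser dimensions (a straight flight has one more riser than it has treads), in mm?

3384 mm

Treads that fit: ⌊5035 / 291⌋ = 17.
Risers = treads + 1 = 18.
Maximum height = 18 × 188 = 3384 mm.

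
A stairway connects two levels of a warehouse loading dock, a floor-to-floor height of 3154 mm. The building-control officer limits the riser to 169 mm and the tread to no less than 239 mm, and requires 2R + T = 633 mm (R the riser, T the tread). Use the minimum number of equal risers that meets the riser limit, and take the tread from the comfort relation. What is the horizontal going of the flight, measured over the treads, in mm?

3154 / 169 = 18.663 → round up to 19 risers.
Each riser is 3154/19 = 166 mm (≤ 169 mm).
Tread T = 633 − 2 × 166 = 301 mm (≥ 239 mm).
Treads = 19 − 1 = 18; going = 18 × 301 = 5418 mm.

5418 mm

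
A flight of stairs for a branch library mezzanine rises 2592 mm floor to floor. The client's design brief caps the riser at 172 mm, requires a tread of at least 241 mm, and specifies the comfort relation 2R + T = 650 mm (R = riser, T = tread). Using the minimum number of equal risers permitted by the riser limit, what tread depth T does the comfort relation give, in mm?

326 mm

2592 / 172 = 15.070 → round up to 16 risers.
Riser R = 2592 / 16 = 162 mm, within the 172 mm limit.
Tread T = 650 − 2 × 162 = 326 mm (≥ 241 mm).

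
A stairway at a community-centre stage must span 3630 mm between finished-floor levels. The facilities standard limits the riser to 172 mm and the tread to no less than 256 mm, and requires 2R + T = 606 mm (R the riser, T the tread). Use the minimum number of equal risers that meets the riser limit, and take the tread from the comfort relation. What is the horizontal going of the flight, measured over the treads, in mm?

At most 172 each: 3630/172 = 21.10, giving 22 risers.
R = 3630 ÷ 22 = 165 mm.
Tread T = 606 − 2 × 165 = 276 mm (≥ 256 mm).
Going = (22 − 1) × 276 = 5796 mm.

5796 mm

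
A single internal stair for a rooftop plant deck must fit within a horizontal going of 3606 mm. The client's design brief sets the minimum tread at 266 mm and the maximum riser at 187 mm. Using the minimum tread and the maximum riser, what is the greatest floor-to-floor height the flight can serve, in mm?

2618 mm

Treads that fit: ⌊3606 / 266⌋ = 13.
Risers = treads + 1 = 14.
Maximum height = 14 × 187 = 2618 mm.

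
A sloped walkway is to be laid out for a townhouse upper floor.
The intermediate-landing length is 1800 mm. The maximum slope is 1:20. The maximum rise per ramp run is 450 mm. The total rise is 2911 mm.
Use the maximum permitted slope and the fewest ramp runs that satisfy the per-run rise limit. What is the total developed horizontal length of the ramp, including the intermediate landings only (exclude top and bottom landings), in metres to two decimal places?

2911 / 450 = 6.47, so 7 ramp runs are needed. That means 6 intermediate landings.
Horizontal run for 2911 mm of rise at 1:20 is 2911 × 20 = 58220 mm.
6 intermediate landings contribute 6 × 1800 = 10800 mm.
Developed length = 58220 + 10800 = 69020 mm.
= 69.02 m.

69.02 m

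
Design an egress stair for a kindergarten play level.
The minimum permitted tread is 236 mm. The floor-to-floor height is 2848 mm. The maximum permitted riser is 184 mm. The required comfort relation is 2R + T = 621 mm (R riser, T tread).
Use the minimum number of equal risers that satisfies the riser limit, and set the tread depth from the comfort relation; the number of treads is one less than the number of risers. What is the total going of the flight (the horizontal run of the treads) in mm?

3975 mm

2848 / 184 = 15.478 → round up to 16 risers.
R = 2848 ÷ 16 = 178 mm.
Tread T = 621 − 2 × 178 = 265 mm (≥ 236 mm).
Going = (16 − 1) × 265 = 3975 mm.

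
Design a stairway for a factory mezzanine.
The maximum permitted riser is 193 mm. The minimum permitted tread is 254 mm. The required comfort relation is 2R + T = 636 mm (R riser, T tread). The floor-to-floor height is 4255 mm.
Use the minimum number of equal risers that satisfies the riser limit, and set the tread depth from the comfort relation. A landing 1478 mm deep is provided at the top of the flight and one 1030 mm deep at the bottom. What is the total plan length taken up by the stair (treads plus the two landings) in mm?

⌈4255/193⌉ = 23 risers.
Each riser is 4255/23 = 185 mm (≤ 193 mm).
Tread T = 636 − 2 × 185 = 266 mm (≥ 254 mm).
Going = (23 − 1) × 266 = 5852 mm.
Enclosure = 5852 + 1478 + 1030 = 8360 mm.

8360 mm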